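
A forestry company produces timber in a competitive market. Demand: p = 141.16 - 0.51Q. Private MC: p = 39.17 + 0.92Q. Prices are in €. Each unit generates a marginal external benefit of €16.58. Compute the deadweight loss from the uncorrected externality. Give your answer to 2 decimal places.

DWL = €96.12

Market equilibrium (private): 39.17 + 0.92Q = 141.16 - 0.51Q → Q_m = 71.3217.
Social marginal cost = private MC − MEB = 22.59 + 0.92Q.
Set SMC = demand: 22.59 + 0.92Q = 141.16 - 0.51Q → Q* = 82.9161.
Between Q* and Q_m the wedge demand − SMC runs linearly from 0 to MEB(Q_m), so the loss is a triangle.
DWL = ½ × 11.5944 × 16.5800 = 96.1176.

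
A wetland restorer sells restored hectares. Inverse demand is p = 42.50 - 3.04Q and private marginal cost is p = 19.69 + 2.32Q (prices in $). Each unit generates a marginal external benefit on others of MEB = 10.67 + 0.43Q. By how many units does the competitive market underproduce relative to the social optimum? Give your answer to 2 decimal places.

Market equilibrium (private): 19.69 + 2.32Q = 42.50 - 3.04Q → Q_m = 4.2556.
Social marginal cost = private MC − MEB = 9.02 + 1.89Q.
Set SMC = demand: 9.02 + 1.89Q = 42.50 - 3.04Q → Q* = 6.7911.
Gap = |4.2556 − 6.7911| = 2.5355.

2.54 units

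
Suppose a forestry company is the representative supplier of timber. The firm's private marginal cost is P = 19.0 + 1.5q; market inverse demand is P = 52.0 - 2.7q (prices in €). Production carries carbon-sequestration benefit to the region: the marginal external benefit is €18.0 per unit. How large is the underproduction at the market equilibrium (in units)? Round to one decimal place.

4.3 units

Market equilibrium (private): 19.0 + 1.5q = 52.0 - 2.7q → q_m = 7.8571.
Social marginal cost = private MC − MEB = 1.0 + 1.5q.
Set SMC = demand: 1.0 + 1.5q = 52.0 - 2.7q → q* = 12.1429.
Gap = |7.8571 − 12.1429| = 4.2858.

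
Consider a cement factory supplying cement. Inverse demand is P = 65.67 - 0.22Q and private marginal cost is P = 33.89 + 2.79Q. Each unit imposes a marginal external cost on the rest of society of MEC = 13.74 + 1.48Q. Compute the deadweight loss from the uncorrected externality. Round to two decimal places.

DWL = 96.03

Market equilibrium (private): 33.89 + 2.79Q = 65.67 - 0.22Q → Q_m = 10.5581.
Social marginal cost = private MC + MEC = 47.63 + 4.27Q.
Set SMC = demand: 47.63 + 4.27Q = 65.67 - 0.22Q → Q* = 4.0178.
Between Q* and Q_m the wedge SMC − demand runs linearly from 0 to MEC(Q_m), so the loss is a triangle.
DWL = ½ × 6.5403 × 29.3660 = 96.0312.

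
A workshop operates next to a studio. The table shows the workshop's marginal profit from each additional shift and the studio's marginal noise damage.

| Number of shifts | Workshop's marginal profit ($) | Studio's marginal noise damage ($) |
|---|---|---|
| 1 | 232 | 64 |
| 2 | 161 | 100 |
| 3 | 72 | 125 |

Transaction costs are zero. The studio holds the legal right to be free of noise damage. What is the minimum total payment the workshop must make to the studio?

Efficient level: marginal profit ≥ marginal noise damage through level 2, so k* = 2.
With the studio holding the right, the workshop must at least compensate total damage at k*: 64 + 100 = 164.

$164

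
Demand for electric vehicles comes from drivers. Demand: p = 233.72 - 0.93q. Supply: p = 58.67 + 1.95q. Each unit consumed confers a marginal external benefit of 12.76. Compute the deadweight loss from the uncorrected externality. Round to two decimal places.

DWL = 28.27

Market equilibrium (private): 58.67 + 1.95q = 233.72 - 0.93q → q_m = 60.7813.
Social marginal benefit = demand + MEB = 246.48 - 0.93q.
Set SMB = MC: 246.48 - 0.93q = 58.67 + 1.95q → q* = 65.2118.
The loss is the area between SMB and MC from q* to q_m; with linear curves that's a triangle of height MEB(q_m).
DWL = ½ × 4.4305 × 12.7600 = 28.2666.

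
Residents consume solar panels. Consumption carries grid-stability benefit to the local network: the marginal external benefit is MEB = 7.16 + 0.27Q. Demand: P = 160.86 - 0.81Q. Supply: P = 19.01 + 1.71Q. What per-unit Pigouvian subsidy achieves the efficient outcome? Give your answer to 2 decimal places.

subsidy = 25.04 per unit

Social marginal benefit = demand + MEB = 168.02 - 0.54Q.
Set SMB = MC: 168.02 - 0.54Q = 19.01 + 1.71Q → Q* = 66.2267.
The Pigouvian subsidy equals MEB at Q*: 7.16 + 0.27×66.2267 = 25.0412.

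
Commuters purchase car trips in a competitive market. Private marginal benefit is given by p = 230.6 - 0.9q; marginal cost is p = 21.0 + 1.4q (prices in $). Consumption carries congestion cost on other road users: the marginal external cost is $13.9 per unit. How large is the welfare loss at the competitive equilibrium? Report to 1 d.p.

Market equilibrium (private): 21.0 + 1.4q = 230.6 - 0.9q → q_m = 91.1304.
Social marginal benefit = demand − MEC = 216.7 - 0.9q.
Set SMB = MC: 216.7 - 0.9q = 21.0 + 1.4q → q* = 85.0870.
The welfare-loss triangle has base |q_m − q*| and height MEC(q_m) (the vertical gap between SMB and MC is zero at q* and MEC at q_m).
DWL = ½ × 6.0434 × 13.9000 = 42.0016.

DWL = $42.0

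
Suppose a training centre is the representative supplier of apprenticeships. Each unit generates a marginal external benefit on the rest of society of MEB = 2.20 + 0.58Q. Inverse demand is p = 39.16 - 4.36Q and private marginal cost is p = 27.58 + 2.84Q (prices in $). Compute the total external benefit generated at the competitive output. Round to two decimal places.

$4.29

Market equilibrium (private): 27.58 + 2.84Q = 39.16 - 4.36Q → Q_m = 1.6083.
Total external benefit = ∫₀^{Q_m} (2.20 + 0.58Q) dQ = 2.20×1.6083 + ½×0.58×1.6083² = 4.2884.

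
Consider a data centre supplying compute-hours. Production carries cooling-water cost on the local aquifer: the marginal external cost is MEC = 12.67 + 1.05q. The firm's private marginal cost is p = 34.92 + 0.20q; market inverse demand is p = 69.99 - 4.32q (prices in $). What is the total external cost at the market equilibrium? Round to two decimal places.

$129.91

Market equilibrium (private): 34.92 + 0.20q = 69.99 - 4.32q → q_m = 7.7588.
Total external cost = ∫₀^{q_m} (12.67 + 1.05q) dq = 12.67×7.7588 + ½×1.05×7.7588² = 129.9085.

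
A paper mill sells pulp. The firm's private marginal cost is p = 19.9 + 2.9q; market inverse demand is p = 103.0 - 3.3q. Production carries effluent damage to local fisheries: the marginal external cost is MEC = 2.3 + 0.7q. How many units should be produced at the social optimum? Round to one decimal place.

q* = 11.7

Social marginal cost = private MC + MEC = 22.2 + 3.6q.
Set SMC = demand: 22.2 + 3.6q = 103.0 - 3.3q → q* = 11.7101.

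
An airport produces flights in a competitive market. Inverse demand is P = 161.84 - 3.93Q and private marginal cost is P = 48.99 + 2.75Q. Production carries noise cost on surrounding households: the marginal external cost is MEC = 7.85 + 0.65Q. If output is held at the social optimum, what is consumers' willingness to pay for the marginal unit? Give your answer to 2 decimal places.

Social marginal cost = private MC + MEC = 56.84 + 3.40Q.
Set SMC = demand: 56.84 + 3.40Q = 161.84 - 3.93Q → Q* = 14.3247.
Consumer price on the demand curve at Q*: 161.84 − 3.93×14.3247 = 105.5439.

P = 105.54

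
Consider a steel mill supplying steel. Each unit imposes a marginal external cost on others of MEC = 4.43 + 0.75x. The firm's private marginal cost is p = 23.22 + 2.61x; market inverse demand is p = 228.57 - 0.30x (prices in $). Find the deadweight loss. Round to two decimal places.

Market equilibrium (private): 23.22 + 2.61x = 228.57 - 0.30x → x_m = 70.5670.
Social marginal cost = private MC + MEC = 27.65 + 3.36x.
Set SMC = demand: 27.65 + 3.36x = 228.57 - 0.30x → x* = 54.8962.
The loss is the area between SMC and demand from x* to x_m; with linear curves that's a triangle of height MEC(x_m).
DWL = ½ × 15.6708 × 57.3553 = 449.4017.

DWL = $449.40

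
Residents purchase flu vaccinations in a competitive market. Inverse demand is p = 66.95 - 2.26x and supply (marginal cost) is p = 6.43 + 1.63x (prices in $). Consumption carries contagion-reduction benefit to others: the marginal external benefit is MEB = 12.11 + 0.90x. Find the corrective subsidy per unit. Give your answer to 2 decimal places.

subsidy = $33.97 per unit

Social marginal benefit = demand + MEB = 79.06 - 1.36x.
Set SMB = MC: 79.06 - 1.36x = 6.43 + 1.63x → x* = 24.2910.
The Pigouvian subsidy equals MEB at x*: 12.11 + 0.90×24.2910 = 33.9719.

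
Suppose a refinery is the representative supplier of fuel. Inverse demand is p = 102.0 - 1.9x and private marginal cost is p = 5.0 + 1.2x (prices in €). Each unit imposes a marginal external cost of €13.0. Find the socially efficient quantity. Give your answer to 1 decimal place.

x* = 27.1

Social marginal cost = private MC + MEC = 18.0 + 1.2x.
Set SMC = demand: 18.0 + 1.2x = 102.0 - 1.9x → x* = 27.0968.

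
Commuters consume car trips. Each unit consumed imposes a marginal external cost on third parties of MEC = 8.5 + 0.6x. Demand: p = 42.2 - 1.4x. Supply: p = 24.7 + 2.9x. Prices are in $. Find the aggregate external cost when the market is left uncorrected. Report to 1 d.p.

$39.6

Market equilibrium (private): 24.7 + 2.9x = 42.2 - 1.4x → x_m = 4.0698.
Total external cost = ∫₀^{x_m} (8.5 + 0.6x) dx = 8.5×4.0698 + ½×0.6×4.0698² = 39.5623.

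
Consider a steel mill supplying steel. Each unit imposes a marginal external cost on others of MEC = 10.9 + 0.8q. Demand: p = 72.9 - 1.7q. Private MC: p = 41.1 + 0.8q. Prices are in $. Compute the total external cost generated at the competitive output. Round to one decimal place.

Market equilibrium (private): 41.1 + 0.8q = 72.9 - 1.7q → q_m = 12.7200.
Total external cost = ∫₀^{q_m} (10.9 + 0.8q) dq = 10.9×12.7200 + ½×0.8×12.7200² = 203.3674.

$203.4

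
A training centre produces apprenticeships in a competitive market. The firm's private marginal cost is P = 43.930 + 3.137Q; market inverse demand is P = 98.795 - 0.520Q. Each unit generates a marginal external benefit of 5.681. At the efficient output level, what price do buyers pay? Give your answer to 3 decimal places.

P = 90.186

Social marginal cost = private MC − MEB = 38.249 + 3.137Q.
Set SMC = demand: 38.249 + 3.137Q = 98.795 - 0.520Q → Q* = 16.5562.
Consumer price on the demand curve at Q*: 98.795 − 0.520×16.5562 = 90.1858.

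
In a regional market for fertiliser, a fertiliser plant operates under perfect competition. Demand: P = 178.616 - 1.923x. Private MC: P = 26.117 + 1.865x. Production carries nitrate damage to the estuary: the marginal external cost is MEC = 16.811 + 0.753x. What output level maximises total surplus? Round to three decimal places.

x* = 29.881

Social marginal cost = private MC + MEC = 42.928 + 2.618x.
Set SMC = demand: 42.928 + 2.618x = 178.616 - 1.923x → x* = 29.8806.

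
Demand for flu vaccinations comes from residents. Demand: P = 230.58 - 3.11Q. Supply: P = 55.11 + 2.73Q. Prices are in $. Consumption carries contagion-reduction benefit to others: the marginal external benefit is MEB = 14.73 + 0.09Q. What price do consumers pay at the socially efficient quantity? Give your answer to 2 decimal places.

Social marginal benefit = demand + MEB = 245.31 - 3.02Q.
Set SMB = MC: 245.31 - 3.02Q = 55.11 + 2.73Q → Q* = 33.0783.
Consumer price on the demand curve at Q*: 230.58 − 3.11×33.0783 = 127.7065.

P = $127.71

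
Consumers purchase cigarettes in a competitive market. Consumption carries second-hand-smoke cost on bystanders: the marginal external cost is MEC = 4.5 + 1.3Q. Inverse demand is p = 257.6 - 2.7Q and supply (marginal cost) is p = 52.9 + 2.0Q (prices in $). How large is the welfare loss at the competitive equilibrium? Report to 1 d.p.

DWL = $311.3

Market equilibrium (private): 52.9 + 2.0Q = 257.6 - 2.7Q → Q_m = 43.5532.
Social marginal benefit = demand − MEC = 253.1 - 4.0Q.
Set SMB = MC: 253.1 - 4.0Q = 52.9 + 2.0Q → Q* = 33.3667.
The welfare-loss triangle has base |Q_m − Q*| and height MEC(Q_m) (the vertical gap between SMB and MC is zero at Q* and MEC at Q_m).
DWL = ½ × 10.1865 × 61.1191 = 311.2949.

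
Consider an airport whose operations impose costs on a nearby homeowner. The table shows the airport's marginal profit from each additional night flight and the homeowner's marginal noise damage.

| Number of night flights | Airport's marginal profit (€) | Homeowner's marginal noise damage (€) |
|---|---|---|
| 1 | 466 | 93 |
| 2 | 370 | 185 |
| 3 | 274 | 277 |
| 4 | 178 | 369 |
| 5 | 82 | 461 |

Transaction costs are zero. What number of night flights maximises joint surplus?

2

Bargaining reaches the level where marginal profit last exceeds marginal noise damage.
That holds through level 2 (370 ≥ 185) but not at 3 (274 < 277).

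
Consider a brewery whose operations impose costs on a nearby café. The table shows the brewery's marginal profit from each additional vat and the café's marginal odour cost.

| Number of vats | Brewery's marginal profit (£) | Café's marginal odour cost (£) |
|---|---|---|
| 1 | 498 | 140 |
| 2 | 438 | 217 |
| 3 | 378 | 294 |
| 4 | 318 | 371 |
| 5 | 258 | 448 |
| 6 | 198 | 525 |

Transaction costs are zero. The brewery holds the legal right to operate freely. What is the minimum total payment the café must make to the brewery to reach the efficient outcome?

Left alone the brewery would choose level 6 (marginal profit stays positive).
Efficient level: k* = 3 (marginal profit ≥ marginal odour cost through 3).
The café must at least cover the brewery's forgone profit from cutting 6→3: 318 + 258 + 198 = 774.

£774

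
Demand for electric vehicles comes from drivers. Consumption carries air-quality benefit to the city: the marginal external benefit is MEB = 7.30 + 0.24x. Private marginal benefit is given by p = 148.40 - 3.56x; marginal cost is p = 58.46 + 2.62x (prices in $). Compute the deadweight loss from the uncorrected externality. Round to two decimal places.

Market equilibrium (private): 58.46 + 2.62x = 148.40 - 3.56x → x_m = 14.5534.
Social marginal benefit = demand + MEB = 155.70 - 3.32x.
Set SMB = MC: 155.70 - 3.32x = 58.46 + 2.62x → x* = 16.3704.
Height of the DWL triangle at x_m is SMB(x_m) − MC(x_m) = MEB(x_m) = 10.7928.
DWL = ½ × 1.8170 × 10.7928 = 9.8053.

DWL = $9.81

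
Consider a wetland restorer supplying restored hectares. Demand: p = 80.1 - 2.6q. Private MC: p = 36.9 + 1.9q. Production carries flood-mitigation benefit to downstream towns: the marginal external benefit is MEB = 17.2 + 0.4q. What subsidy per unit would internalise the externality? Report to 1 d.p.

Social marginal cost = private MC − MEB = 19.7 + 1.5q.
Set SMC = demand: 19.7 + 1.5q = 80.1 - 2.6q → q* = 14.7317.
The Pigouvian subsidy equals MEB at q*: 17.2 + 0.4×14.7317 = 23.0927.

subsidy = 23.1 per unit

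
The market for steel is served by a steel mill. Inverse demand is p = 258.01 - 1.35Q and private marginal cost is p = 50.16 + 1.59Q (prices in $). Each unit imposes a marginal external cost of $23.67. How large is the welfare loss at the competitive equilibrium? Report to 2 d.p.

Market equilibrium (private): 50.16 + 1.59Q = 258.01 - 1.35Q → Q_m = 70.6973.
Social marginal cost = private MC + MEC = 73.83 + 1.59Q.
Set SMC = demand: 73.83 + 1.59Q = 258.01 - 1.35Q → Q* = 62.6463.
The welfare-loss triangle has base |Q_m − Q*| and height MEC(Q_m) (the vertical gap between SMC and demand is zero at Q* and MEC at Q_m).
DWL = ½ × 8.0510 × 23.6700 = 95.2836.

DWL = $95.28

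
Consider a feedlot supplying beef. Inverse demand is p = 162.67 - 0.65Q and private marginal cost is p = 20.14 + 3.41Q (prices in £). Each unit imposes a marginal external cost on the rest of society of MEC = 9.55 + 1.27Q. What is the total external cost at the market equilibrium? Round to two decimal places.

£1117.85

Market equilibrium (private): 20.14 + 3.41Q = 162.67 - 0.65Q → Q_m = 35.1059.
Total external cost = ∫₀^{Q_m} (9.55 + 1.27Q) dQ = 9.55×35.1059 + ½×1.27×35.1059² = 1117.8507.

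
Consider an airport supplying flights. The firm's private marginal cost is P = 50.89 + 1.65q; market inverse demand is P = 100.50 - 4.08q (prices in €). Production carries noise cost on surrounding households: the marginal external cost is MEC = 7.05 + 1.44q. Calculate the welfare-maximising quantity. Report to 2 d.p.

q* = 5.94

Social marginal cost = private MC + MEC = 57.94 + 3.09q.
Set SMC = demand: 57.94 + 3.09q = 100.50 - 4.08q → q* = 5.9358.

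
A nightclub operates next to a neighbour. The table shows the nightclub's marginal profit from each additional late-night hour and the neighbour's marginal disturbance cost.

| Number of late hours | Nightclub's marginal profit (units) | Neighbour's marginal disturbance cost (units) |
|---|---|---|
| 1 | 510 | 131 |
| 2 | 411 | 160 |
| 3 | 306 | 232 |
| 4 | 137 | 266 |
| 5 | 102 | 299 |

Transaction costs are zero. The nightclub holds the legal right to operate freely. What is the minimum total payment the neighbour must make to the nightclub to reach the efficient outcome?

239

Left alone the nightclub would choose level 5 (marginal profit stays positive).
Efficient level: k* = 3 (marginal profit ≥ marginal disturbance cost through 3).
The neighbour must at least cover the nightclub's forgone profit from cutting 5→3: 137 + 102 = 239.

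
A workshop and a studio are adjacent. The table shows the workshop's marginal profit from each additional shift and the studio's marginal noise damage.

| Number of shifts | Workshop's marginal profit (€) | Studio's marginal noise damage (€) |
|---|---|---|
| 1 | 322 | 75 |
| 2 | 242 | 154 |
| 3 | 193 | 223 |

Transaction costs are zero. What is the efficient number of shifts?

Bargaining reaches the level where marginal profit last exceeds marginal noise damage.
That holds through level 2 (242 ≥ 154) but not at 3 (193 < 223).

2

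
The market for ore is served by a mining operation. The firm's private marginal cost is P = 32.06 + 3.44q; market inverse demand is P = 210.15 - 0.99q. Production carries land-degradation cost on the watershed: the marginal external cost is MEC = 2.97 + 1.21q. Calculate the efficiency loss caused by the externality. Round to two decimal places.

DWL = 236.16

Market equilibrium (private): 32.06 + 3.44q = 210.15 - 0.99q → q_m = 40.2009.
Social marginal cost = private MC + MEC = 35.03 + 4.65q.
Set SMC = demand: 35.03 + 4.65q = 210.15 - 0.99q → q* = 31.0496.
The welfare-loss triangle has base |q_m − q*| and height MEC(q_m) (the vertical gap between SMC and demand is zero at q* and MEC at q_m).
DWL = ½ × 9.1513 × 51.6131 = 236.1635.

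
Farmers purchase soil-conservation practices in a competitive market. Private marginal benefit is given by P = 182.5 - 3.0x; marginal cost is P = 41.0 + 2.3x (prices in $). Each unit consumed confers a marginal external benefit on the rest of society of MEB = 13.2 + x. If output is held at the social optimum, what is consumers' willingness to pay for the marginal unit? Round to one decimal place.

P = $74.6

Social marginal benefit = demand + MEB = 195.7 - 2.0x.
Set SMB = MC: 195.7 - 2.0x = 41.0 + 2.3x → x* = 35.9767.
Consumer price on the demand curve at x*: 182.5 − 3.0×35.9767 = 74.5699.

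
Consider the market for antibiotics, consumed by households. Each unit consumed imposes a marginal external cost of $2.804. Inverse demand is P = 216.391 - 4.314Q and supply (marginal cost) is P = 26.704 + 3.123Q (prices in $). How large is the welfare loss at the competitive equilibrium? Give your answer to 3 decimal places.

DWL = $0.529

Market equilibrium (private): 26.704 + 3.123Q = 216.391 - 4.314Q → Q_m = 25.5058.
Social marginal benefit = demand − MEC = 213.587 - 4.314Q.
Set SMB = MC: 213.587 - 4.314Q = 26.704 + 3.123Q → Q* = 25.1288.
Height of the DWL triangle at Q_m is MC(Q_m) − SMB(Q_m) = MEC(Q_m) = 2.8040.
DWL = ½ × 0.3770 × 2.8040 = 0.5286.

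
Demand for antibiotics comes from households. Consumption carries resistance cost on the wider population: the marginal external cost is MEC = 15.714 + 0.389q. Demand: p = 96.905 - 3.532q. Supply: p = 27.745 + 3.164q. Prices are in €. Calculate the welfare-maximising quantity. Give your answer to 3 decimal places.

Social marginal benefit = demand − MEC = 81.191 - 3.921q.
Set SMB = MC: 81.191 - 3.921q = 27.745 + 3.164q → q* = 7.5435.

q* = 7.544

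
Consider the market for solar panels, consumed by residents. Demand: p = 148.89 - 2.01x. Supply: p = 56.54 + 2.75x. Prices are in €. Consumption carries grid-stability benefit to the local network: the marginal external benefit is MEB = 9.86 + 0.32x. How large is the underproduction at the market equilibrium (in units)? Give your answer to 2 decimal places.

Market equilibrium (private): 56.54 + 2.75x = 148.89 - 2.01x → x_m = 19.4013.
Social marginal benefit = demand + MEB = 158.75 - 1.69x.
Set SMB = MC: 158.75 - 1.69x = 56.54 + 2.75x → x* = 23.0203.
Gap = |19.4013 − 23.0203| = 3.6190.

3.62 units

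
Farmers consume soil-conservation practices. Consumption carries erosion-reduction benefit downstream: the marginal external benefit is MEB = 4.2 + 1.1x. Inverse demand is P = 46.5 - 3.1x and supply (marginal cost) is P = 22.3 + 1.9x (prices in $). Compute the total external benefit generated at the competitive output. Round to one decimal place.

Market equilibrium (private): 22.3 + 1.9x = 46.5 - 3.1x → x_m = 4.8400.
Total external benefit = ∫₀^{x_m} (4.2 + 1.1x) dx = 4.2×4.8400 + ½×1.1×4.8400² = 33.2121.

$33.2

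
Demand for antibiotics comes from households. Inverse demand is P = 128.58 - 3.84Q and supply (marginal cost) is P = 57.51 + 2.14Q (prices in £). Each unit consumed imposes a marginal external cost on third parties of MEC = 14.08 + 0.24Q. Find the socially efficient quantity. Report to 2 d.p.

Social marginal benefit = demand − MEC = 114.50 - 4.08Q.
Set SMB = MC: 114.50 - 4.08Q = 57.51 + 2.14Q → Q* = 9.1624.

Q* = 9.16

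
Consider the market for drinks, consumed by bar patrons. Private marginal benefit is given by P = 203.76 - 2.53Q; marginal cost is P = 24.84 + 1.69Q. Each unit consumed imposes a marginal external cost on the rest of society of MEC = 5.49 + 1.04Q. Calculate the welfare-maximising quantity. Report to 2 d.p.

Social marginal benefit = demand − MEC = 198.27 - 3.57Q.
Set SMB = MC: 198.27 - 3.57Q = 24.84 + 1.69Q → Q* = 32.9715.

Q* = 32.97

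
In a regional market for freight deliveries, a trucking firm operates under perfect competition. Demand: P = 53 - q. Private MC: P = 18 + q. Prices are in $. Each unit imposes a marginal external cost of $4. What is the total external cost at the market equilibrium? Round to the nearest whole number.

$70

Market equilibrium (private): 18 + q = 53 - q → q_m = 17.5000.
Total external cost = MEC × q_m = 4 × 17.5000 = 70.0000.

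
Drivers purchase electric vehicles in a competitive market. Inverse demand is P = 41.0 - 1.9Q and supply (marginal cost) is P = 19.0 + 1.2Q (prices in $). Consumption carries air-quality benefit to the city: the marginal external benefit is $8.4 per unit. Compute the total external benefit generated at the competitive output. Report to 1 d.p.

$59.6

Market equilibrium (private): 19.0 + 1.2Q = 41.0 - 1.9Q → Q_m = 7.0968.
Total external benefit = MEB × Q_m = 8.4 × 7.0968 = 59.6131.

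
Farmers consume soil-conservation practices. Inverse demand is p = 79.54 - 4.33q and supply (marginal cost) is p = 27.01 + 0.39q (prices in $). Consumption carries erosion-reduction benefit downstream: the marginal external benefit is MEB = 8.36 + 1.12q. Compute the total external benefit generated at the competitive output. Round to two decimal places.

Market equilibrium (private): 27.01 + 0.39q = 79.54 - 4.33q → q_m = 11.1292.
Total external benefit = ∫₀^{q_m} (8.36 + 1.12q) dq = 8.36×11.1292 + ½×1.12×11.1292² = 162.4012.

$162.40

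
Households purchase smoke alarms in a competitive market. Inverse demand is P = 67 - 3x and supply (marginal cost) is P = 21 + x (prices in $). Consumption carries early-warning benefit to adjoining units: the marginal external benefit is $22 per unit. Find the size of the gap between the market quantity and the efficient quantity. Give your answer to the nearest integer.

Market equilibrium (private): 21 + x = 67 - 3x → x_m = 11.5000.
Social marginal benefit = demand + MEB = 89 - 3x.
Set SMB = MC: 89 - 3x = 21 + x → x* = 17.0000.
Gap = |11.5000 − 17.0000| = 5.5000.

6 units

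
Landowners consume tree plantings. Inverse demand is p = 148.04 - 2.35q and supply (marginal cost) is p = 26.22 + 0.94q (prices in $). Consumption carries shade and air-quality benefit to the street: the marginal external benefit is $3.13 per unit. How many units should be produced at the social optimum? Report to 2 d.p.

q* = 37.98

Social marginal benefit = demand + MEB = 151.17 - 2.35q.
Set SMB = MC: 151.17 - 2.35q = 26.22 + 0.94q → q* = 37.9787.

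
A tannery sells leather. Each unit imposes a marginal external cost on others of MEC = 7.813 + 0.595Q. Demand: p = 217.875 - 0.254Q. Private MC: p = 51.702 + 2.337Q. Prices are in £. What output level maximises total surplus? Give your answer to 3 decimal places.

Q* = 49.705

Social marginal cost = private MC + MEC = 59.515 + 2.932Q.
Set SMC = demand: 59.515 + 2.932Q = 217.875 - 0.254Q → Q* = 49.7050.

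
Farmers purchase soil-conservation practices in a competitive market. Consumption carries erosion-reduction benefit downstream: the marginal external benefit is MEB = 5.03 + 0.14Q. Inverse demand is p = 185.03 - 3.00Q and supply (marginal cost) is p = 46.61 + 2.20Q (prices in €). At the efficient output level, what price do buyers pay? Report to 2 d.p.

Social marginal benefit = demand + MEB = 190.06 - 2.86Q.
Set SMB = MC: 190.06 - 2.86Q = 46.61 + 2.20Q → Q* = 28.3498.
Consumer price on the demand curve at Q*: 185.03 − 3.00×28.3498 = 99.9806.

P = €99.98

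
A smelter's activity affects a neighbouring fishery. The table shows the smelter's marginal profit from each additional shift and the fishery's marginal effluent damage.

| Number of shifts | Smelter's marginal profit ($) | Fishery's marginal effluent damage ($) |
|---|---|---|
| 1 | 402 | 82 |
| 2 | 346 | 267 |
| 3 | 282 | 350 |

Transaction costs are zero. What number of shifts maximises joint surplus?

Bargaining reaches the level where marginal profit last exceeds marginal effluent damage.
That holds through level 2 (346 ≥ 267) but not at 3 (282 < 350).

2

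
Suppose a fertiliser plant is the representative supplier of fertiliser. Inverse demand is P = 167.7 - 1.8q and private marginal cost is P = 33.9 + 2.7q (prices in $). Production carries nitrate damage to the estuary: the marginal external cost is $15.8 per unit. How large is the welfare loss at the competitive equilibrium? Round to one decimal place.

Market equilibrium (private): 33.9 + 2.7q = 167.7 - 1.8q → q_m = 29.7333.
Social marginal cost = private MC + MEC = 49.7 + 2.7q.
Set SMC = demand: 49.7 + 2.7q = 167.7 - 1.8q → q* = 26.2222.
Height of the DWL triangle at q_m is SMC(q_m) − demand(q_m) = MEC(q_m) = 15.8000.
DWL = ½ × 3.5111 × 15.8000 = 27.7377.

DWL = $27.7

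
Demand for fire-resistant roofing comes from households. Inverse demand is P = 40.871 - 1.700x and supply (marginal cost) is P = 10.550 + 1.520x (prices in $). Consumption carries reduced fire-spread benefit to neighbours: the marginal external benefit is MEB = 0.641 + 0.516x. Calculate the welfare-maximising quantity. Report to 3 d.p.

x* = 11.450

Social marginal benefit = demand + MEB = 41.512 - 1.184x.
Set SMB = MC: 41.512 - 1.184x = 10.550 + 1.520x → x* = 11.4504.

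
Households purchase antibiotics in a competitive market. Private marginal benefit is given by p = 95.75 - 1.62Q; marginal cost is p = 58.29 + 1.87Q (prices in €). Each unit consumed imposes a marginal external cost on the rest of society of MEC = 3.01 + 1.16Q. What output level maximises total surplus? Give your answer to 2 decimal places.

Social marginal benefit = demand − MEC = 92.74 - 2.78Q.
Set SMB = MC: 92.74 - 2.78Q = 58.29 + 1.87Q → Q* = 7.4086.

Q* = 7.41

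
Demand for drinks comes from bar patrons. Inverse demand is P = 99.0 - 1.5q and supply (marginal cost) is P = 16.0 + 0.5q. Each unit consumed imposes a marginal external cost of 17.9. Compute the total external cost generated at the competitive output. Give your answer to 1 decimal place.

Market equilibrium (private): 16.0 + 0.5q = 99.0 - 1.5q → q_m = 41.5000.
Total external cost = MEC × q_m = 17.9 × 41.5000 = 742.8500.

742.9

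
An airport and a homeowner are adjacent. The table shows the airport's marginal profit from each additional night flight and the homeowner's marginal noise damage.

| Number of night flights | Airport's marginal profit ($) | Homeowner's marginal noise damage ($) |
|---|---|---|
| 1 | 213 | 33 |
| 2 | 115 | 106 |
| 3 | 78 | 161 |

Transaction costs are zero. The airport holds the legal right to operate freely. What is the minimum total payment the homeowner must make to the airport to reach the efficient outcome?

Left alone the airport would choose level 3 (marginal profit stays positive).
Efficient level: k* = 2 (marginal profit ≥ marginal noise damage through 2).
The homeowner must at least cover the airport's forgone profit from cutting 3→2: 78 = 78.

$78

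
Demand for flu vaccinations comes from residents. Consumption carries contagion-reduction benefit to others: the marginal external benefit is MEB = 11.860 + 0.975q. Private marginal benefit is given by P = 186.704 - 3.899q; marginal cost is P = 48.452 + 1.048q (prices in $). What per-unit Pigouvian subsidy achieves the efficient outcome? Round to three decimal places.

Social marginal benefit = demand + MEB = 198.564 - 2.924q.
Set SMB = MC: 198.564 - 2.924q = 48.452 + 1.048q → q* = 37.7925.
The Pigouvian subsidy equals MEB at q*: 11.860 + 0.975×37.7925 = 48.7077.

subsidy = $48.708 per unit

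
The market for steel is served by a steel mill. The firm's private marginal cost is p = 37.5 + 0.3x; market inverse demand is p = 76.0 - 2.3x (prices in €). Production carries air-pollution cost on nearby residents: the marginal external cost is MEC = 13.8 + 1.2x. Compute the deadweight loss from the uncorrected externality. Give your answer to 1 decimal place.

Market equilibrium (private): 37.5 + 0.3x = 76.0 - 2.3x → x_m = 14.8077.
Social marginal cost = private MC + MEC = 51.3 + 1.5x.
Set SMC = demand: 51.3 + 1.5x = 76.0 - 2.3x → x* = 6.5000.
Between x* and x_m the wedge SMC − demand runs linearly from 0 to MEC(x_m), so the loss is a triangle.
DWL = ½ × 8.3077 × 31.5692 = 131.1337.

DWL = €131.1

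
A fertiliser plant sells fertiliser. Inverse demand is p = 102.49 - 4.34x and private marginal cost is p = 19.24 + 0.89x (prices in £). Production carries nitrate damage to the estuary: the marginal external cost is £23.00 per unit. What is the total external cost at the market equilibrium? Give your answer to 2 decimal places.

£366.11

Market equilibrium (private): 19.24 + 0.89x = 102.49 - 4.34x → x_m = 15.9178.
Total external cost = MEC × x_m = 23.00 × 15.9178 = 366.1094.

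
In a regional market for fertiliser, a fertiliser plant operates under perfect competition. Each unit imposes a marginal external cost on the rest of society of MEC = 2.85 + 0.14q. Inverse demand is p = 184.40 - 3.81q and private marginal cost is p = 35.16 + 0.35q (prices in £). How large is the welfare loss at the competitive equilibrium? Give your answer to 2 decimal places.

Market equilibrium (private): 35.16 + 0.35q = 184.40 - 3.81q → q_m = 35.8750.
Social marginal cost = private MC + MEC = 38.01 + 0.49q.
Set SMC = demand: 38.01 + 0.49q = 184.40 - 3.81q → q* = 34.0442.
Height of the DWL triangle at q_m is SMC(q_m) − demand(q_m) = MEC(q_m) = 7.8725.
DWL = ½ × 1.8308 × 7.8725 = 7.2065.

DWL = £7.21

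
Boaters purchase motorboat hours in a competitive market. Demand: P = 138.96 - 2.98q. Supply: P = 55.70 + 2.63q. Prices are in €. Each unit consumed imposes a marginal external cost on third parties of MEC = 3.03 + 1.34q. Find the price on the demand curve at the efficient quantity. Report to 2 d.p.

P = €104.56

Social marginal benefit = demand − MEC = 135.93 - 4.32q.
Set SMB = MC: 135.93 - 4.32q = 55.70 + 2.63q → q* = 11.5439.
Consumer price on the demand curve at q*: 138.96 − 2.98×11.5439 = 104.5592.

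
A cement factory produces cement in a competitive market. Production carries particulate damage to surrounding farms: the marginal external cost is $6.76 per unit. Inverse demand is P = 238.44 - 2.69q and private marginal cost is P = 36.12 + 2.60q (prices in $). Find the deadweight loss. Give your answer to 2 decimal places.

Market equilibrium (private): 36.12 + 2.60q = 238.44 - 2.69q → q_m = 38.2457.
Social marginal cost = private MC + MEC = 42.88 + 2.60q.
Set SMC = demand: 42.88 + 2.60q = 238.44 - 2.69q → q* = 36.9679.
Between q* and q_m the wedge SMC − demand runs linearly from 0 to MEC(q_m), so the loss is a triangle.
DWL = ½ × 1.2778 × 6.7600 = 4.3190.

DWL = $4.32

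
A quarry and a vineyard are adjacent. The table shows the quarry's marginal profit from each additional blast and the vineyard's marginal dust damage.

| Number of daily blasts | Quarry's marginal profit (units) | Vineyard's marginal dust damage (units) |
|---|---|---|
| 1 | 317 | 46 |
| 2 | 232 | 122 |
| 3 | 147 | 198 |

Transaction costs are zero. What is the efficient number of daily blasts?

2

Bargaining reaches the level where marginal profit last exceeds marginal dust damage.
That holds through level 2 (232 ≥ 122) but not at 3 (147 < 198).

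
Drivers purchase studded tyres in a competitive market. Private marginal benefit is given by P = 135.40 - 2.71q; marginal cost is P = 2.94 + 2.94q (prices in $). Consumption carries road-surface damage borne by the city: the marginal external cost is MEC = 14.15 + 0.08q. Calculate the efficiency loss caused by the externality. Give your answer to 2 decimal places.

Market equilibrium (private): 2.94 + 2.94q = 135.40 - 2.71q → q_m = 23.4442.
Social marginal benefit = demand − MEC = 121.25 - 2.79q.
Set SMB = MC: 121.25 - 2.79q = 2.94 + 2.94q → q* = 20.6475.
Between q* and q_m the wedge MC − SMB runs linearly from 0 to MEC(q_m), so the loss is a triangle.
DWL = ½ × 2.7967 × 16.0255 = 22.4093.

DWL = $22.41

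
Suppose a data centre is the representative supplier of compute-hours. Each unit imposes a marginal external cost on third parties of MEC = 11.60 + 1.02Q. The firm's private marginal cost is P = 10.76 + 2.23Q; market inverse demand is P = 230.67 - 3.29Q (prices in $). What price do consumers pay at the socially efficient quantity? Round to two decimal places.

P = $125.88

Social marginal cost = private MC + MEC = 22.36 + 3.25Q.
Set SMC = demand: 22.36 + 3.25Q = 230.67 - 3.29Q → Q* = 31.8517.
Consumer price on the demand curve at Q*: 230.67 − 3.29×31.8517 = 125.8779.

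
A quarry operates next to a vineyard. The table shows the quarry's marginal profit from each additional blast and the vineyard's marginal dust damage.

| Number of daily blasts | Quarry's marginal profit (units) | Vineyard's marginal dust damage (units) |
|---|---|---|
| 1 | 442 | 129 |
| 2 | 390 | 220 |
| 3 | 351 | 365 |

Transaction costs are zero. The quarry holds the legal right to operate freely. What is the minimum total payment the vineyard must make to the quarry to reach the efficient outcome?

351

Left alone the quarry would choose level 3 (marginal profit stays positive).
Efficient level: k* = 2 (marginal profit ≥ marginal dust damage through 2).
The vineyard must at least cover the quarry's forgone profit from cutting 3→2: 351 = 351.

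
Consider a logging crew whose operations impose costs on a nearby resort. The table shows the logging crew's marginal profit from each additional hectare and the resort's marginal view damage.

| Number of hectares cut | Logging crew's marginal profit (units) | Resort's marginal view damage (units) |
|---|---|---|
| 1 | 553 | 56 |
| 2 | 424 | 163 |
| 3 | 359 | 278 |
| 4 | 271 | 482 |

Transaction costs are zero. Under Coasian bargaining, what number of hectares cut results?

3

Bargaining reaches the level where marginal profit last exceeds marginal view damage.
That holds through level 3 (359 ≥ 278) but not at 4 (271 < 482).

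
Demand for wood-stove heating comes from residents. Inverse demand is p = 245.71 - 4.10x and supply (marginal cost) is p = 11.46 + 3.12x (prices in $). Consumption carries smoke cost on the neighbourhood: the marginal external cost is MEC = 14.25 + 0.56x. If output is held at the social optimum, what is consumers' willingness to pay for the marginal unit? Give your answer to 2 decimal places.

P = $129.77

Social marginal benefit = demand − MEC = 231.46 - 4.66x.
Set SMB = MC: 231.46 - 4.66x = 11.46 + 3.12x → x* = 28.2776.
Consumer price on the demand curve at x*: 245.71 − 4.10×28.2776 = 129.7718.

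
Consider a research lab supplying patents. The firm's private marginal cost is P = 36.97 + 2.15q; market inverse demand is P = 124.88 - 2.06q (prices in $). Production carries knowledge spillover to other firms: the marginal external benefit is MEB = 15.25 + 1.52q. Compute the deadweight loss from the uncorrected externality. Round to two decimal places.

DWL = $410.41

Market equilibrium (private): 36.97 + 2.15q = 124.88 - 2.06q → q_m = 20.8812.
Social marginal cost = private MC − MEB = 21.72 + 0.63q.
Set SMC = demand: 21.72 + 0.63q = 124.88 - 2.06q → q* = 38.3494.
The loss is the area between SMC and demand from q* to q_m; with linear curves that's a triangle of height MEB(q_m).
DWL = ½ × 17.4682 × 46.9895 = 410.4110.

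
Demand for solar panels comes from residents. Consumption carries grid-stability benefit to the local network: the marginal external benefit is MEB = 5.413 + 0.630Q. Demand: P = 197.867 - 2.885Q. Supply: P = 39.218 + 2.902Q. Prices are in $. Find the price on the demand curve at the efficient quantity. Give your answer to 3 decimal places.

P = $106.085

Social marginal benefit = demand + MEB = 203.280 - 2.255Q.
Set SMB = MC: 203.280 - 2.255Q = 39.218 + 2.902Q → Q* = 31.8135.
Consumer price on the demand curve at Q*: 197.867 − 2.885×31.8135 = 106.0851.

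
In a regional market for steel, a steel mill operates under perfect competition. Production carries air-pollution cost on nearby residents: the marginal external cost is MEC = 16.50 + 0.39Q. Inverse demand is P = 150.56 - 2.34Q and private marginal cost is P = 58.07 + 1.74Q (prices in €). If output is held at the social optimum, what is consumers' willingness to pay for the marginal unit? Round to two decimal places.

Social marginal cost = private MC + MEC = 74.57 + 2.13Q.
Set SMC = demand: 74.57 + 2.13Q = 150.56 - 2.34Q → Q* = 17.0000.
Consumer price on the demand curve at Q*: 150.56 − 2.34×17.0000 = 110.7800.

P = €110.78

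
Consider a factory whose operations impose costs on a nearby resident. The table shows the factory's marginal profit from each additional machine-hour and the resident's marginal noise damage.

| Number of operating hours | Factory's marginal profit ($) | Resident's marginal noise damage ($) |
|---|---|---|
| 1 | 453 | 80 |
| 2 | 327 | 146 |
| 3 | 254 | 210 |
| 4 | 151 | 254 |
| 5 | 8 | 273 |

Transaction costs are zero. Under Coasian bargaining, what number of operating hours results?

3

Bargaining reaches the level where marginal profit last exceeds marginal noise damage.
That holds through level 3 (254 ≥ 210) but not at 4 (151 < 254).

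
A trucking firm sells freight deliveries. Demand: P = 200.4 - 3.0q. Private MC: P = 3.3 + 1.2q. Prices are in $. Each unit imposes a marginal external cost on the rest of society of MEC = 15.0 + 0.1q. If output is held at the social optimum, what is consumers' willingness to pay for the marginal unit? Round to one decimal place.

Social marginal cost = private MC + MEC = 18.3 + 1.3q.
Set SMC = demand: 18.3 + 1.3q = 200.4 - 3.0q → q* = 42.3488.
Consumer price on the demand curve at q*: 200.4 − 3.0×42.3488 = 73.3536.

P = $73.4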